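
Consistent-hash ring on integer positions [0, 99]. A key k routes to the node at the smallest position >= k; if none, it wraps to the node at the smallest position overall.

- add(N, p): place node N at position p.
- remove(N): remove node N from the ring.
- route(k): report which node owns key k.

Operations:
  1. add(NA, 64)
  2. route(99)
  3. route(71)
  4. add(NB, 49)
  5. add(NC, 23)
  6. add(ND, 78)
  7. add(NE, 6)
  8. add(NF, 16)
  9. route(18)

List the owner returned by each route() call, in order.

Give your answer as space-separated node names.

Answer: NA NA NC

Derivation:
Op 1: add NA@64 -> ring=[64:NA]
Op 2: route key 99: none >= 99, wrap to smallest pos 64 -> NA
Op 3: route key 71: none >= 71, wrap to smallest pos 64 -> NA
Op 4: add NB@49 -> ring=[49:NB,64:NA]
Op 5: add NC@23 -> ring=[23:NC,49:NB,64:NA]
Op 6: add ND@78 -> ring=[23:NC,49:NB,64:NA,78:ND]
Op 7: add NE@6 -> ring=[6:NE,23:NC,49:NB,64:NA,78:ND]
Op 8: add NF@16 -> ring=[6:NE,16:NF,23:NC,49:NB,64:NA,78:ND]
Op 9: route key 18: smallest pos >= 18 is 23 -> NC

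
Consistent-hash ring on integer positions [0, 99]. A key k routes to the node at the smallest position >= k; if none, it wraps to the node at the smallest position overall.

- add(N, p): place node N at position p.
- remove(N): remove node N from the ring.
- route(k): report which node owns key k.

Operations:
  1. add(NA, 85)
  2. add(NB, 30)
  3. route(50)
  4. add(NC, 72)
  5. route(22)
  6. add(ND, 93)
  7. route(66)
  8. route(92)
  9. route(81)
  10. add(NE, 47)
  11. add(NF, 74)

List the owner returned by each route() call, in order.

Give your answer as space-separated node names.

Op 1: add NA@85 -> ring=[85:NA]
Op 2: add NB@30 -> ring=[30:NB,85:NA]
Op 3: route key 50: smallest pos >= 50 is 85 -> NA
Op 4: add NC@72 -> ring=[30:NB,72:NC,85:NA]
Op 5: route key 22: smallest pos >= 22 is 30 -> NB
Op 6: add ND@93 -> ring=[30:NB,72:NC,85:NA,93:ND]
Op 7: route key 66: smallest pos >= 66 is 72 -> NC
Op 8: route key 92: smallest pos >= 92 is 93 -> ND
Op 9: route key 81: smallest pos >= 81 is 85 -> NA
Op 10: add NE@47 -> ring=[30:NB,47:NE,72:NC,85:NA,93:ND]
Op 11: add NF@74 -> ring=[30:NB,47:NE,72:NC,74:NF,85:NA,93:ND]

Answer: NA NB NC ND NA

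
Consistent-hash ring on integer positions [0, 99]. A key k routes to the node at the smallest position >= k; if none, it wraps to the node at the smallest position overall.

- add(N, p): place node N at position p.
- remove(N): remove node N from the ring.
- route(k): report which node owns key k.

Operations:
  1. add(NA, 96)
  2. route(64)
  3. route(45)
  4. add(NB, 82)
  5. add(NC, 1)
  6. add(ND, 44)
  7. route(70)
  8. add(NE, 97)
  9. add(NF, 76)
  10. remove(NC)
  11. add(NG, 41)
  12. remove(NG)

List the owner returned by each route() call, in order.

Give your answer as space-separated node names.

Op 1: add NA@96 -> ring=[96:NA]
Op 2: route key 64: smallest pos >= 64 is 96 -> NA
Op 3: route key 45: smallest pos >= 45 is 96 -> NA
Op 4: add NB@82 -> ring=[82:NB,96:NA]
Op 5: add NC@1 -> ring=[1:NC,82:NB,96:NA]
Op 6: add ND@44 -> ring=[1:NC,44:ND,82:NB,96:NA]
Op 7: route key 70: smallest pos >= 70 is 82 -> NB
Op 8: add NE@97 -> ring=[1:NC,44:ND,82:NB,96:NA,97:NE]
Op 9: add NF@76 -> ring=[1:NC,44:ND,76:NF,82:NB,96:NA,97:NE]
Op 10: remove NC -> ring=[44:ND,76:NF,82:NB,96:NA,97:NE]
Op 11: add NG@41 -> ring=[41:NG,44:ND,76:NF,82:NB,96:NA,97:NE]
Op 12: remove NG -> ring=[44:ND,76:NF,82:NB,96:NA,97:NE]

Answer: NA NA NB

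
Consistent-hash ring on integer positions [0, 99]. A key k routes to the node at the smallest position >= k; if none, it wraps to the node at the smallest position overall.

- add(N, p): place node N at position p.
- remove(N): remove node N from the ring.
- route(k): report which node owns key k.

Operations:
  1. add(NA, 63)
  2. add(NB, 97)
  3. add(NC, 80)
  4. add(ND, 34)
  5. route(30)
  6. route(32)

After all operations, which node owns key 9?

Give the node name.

Op 1: add NA@63 -> ring=[63:NA]
Op 2: add NB@97 -> ring=[63:NA,97:NB]
Op 3: add NC@80 -> ring=[63:NA,80:NC,97:NB]
Op 4: add ND@34 -> ring=[34:ND,63:NA,80:NC,97:NB]
Op 5: route key 30: smallest pos >= 30 is 34 -> ND
Op 6: route key 32: smallest pos >= 32 is 34 -> ND
Final route key 9: smallest pos >= 9 is 34 -> ND

Answer: ND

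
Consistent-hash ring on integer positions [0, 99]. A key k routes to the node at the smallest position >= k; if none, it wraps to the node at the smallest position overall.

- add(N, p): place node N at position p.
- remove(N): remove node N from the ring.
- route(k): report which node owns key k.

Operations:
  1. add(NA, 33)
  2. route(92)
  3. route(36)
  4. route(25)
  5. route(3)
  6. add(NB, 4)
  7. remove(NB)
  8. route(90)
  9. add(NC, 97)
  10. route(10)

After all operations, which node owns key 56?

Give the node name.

Op 1: add NA@33 -> ring=[33:NA]
Op 2: route key 92: none >= 92, wrap to smallest pos 33 -> NA
Op 3: route key 36: none >= 36, wrap to smallest pos 33 -> NA
Op 4: route key 25: smallest pos >= 25 is 33 -> NA
Op 5: route key 3: smallest pos >= 3 is 33 -> NA
Op 6: add NB@4 -> ring=[4:NB,33:NA]
Op 7: remove NB -> ring=[33:NA]
Op 8: route key 90: none >= 90, wrap to smallest pos 33 -> NA
Op 9: add NC@97 -> ring=[33:NA,97:NC]
Op 10: route key 10: smallest pos >= 10 is 33 -> NA
Final route key 56: smallest pos >= 56 is 97 -> NC

Answer: NC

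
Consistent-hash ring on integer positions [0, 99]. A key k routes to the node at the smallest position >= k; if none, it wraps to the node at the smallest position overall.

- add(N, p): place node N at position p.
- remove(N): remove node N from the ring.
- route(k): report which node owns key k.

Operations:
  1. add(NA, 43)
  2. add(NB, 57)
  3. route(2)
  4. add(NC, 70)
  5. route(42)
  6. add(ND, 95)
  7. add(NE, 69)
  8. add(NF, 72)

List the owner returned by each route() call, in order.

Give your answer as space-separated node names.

Answer: NA NA

Derivation:
Op 1: add NA@43 -> ring=[43:NA]
Op 2: add NB@57 -> ring=[43:NA,57:NB]
Op 3: route key 2: smallest pos >= 2 is 43 -> NA
Op 4: add NC@70 -> ring=[43:NA,57:NB,70:NC]
Op 5: route key 42: smallest pos >= 42 is 43 -> NA
Op 6: add ND@95 -> ring=[43:NA,57:NB,70:NC,95:ND]
Op 7: add NE@69 -> ring=[43:NA,57:NB,69:NE,70:NC,95:ND]
Op 8: add NF@72 -> ring=[43:NA,57:NB,69:NE,70:NC,72:NF,95:ND]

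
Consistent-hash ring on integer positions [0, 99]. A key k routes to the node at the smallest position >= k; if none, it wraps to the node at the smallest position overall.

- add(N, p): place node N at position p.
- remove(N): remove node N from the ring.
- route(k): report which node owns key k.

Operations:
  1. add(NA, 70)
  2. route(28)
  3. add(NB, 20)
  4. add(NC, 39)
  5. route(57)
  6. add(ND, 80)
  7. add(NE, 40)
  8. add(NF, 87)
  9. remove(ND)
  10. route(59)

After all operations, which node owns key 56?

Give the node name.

Op 1: add NA@70 -> ring=[70:NA]
Op 2: route key 28: smallest pos >= 28 is 70 -> NA
Op 3: add NB@20 -> ring=[20:NB,70:NA]
Op 4: add NC@39 -> ring=[20:NB,39:NC,70:NA]
Op 5: route key 57: smallest pos >= 57 is 70 -> NA
Op 6: add ND@80 -> ring=[20:NB,39:NC,70:NA,80:ND]
Op 7: add NE@40 -> ring=[20:NB,39:NC,40:NE,70:NA,80:ND]
Op 8: add NF@87 -> ring=[20:NB,39:NC,40:NE,70:NA,80:ND,87:NF]
Op 9: remove ND -> ring=[20:NB,39:NC,40:NE,70:NA,87:NF]
Op 10: route key 59: smallest pos >= 59 is 70 -> NA
Final route key 56: smallest pos >= 56 is 70 -> NA

Answer: NA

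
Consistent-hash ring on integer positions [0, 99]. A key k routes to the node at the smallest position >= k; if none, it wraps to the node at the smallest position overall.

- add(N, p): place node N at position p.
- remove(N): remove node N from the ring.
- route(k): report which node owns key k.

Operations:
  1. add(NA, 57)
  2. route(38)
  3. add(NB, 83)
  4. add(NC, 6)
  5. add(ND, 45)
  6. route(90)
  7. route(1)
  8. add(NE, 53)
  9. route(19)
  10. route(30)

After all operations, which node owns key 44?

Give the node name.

Op 1: add NA@57 -> ring=[57:NA]
Op 2: route key 38: smallest pos >= 38 is 57 -> NA
Op 3: add NB@83 -> ring=[57:NA,83:NB]
Op 4: add NC@6 -> ring=[6:NC,57:NA,83:NB]
Op 5: add ND@45 -> ring=[6:NC,45:ND,57:NA,83:NB]
Op 6: route key 90: none >= 90, wrap to smallest pos 6 -> NC
Op 7: route key 1: smallest pos >= 1 is 6 -> NC
Op 8: add NE@53 -> ring=[6:NC,45:ND,53:NE,57:NA,83:NB]
Op 9: route key 19: smallest pos >= 19 is 45 -> ND
Op 10: route key 30: smallest pos >= 30 is 45 -> ND
Final route key 44: smallest pos >= 44 is 45 -> ND

Answer: ND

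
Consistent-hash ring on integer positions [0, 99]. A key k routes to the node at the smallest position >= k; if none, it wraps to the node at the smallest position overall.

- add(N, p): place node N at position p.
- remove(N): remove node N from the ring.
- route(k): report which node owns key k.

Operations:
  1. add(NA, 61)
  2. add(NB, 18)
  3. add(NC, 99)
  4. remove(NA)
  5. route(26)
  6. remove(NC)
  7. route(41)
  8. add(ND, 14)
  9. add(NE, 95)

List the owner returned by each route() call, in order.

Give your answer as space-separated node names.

Answer: NC NB

Derivation:
Op 1: add NA@61 -> ring=[61:NA]
Op 2: add NB@18 -> ring=[18:NB,61:NA]
Op 3: add NC@99 -> ring=[18:NB,61:NA,99:NC]
Op 4: remove NA -> ring=[18:NB,99:NC]
Op 5: route key 26: smallest pos >= 26 is 99 -> NC
Op 6: remove NC -> ring=[18:NB]
Op 7: route key 41: none >= 41, wrap to smallest pos 18 -> NB
Op 8: add ND@14 -> ring=[14:ND,18:NB]
Op 9: add NE@95 -> ring=[14:ND,18:NB,95:NE]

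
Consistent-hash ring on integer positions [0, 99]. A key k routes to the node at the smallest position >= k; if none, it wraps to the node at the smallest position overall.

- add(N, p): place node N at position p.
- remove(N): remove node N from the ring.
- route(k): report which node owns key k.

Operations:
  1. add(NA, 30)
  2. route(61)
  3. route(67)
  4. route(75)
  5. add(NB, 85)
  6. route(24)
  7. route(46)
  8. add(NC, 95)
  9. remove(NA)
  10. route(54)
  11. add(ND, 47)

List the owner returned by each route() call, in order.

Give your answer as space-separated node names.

Op 1: add NA@30 -> ring=[30:NA]
Op 2: route key 61: none >= 61, wrap to smallest pos 30 -> NA
Op 3: route key 67: none >= 67, wrap to smallest pos 30 -> NA
Op 4: route key 75: none >= 75, wrap to smallest pos 30 -> NA
Op 5: add NB@85 -> ring=[30:NA,85:NB]
Op 6: route key 24: smallest pos >= 24 is 30 -> NA
Op 7: route key 46: smallest pos >= 46 is 85 -> NB
Op 8: add NC@95 -> ring=[30:NA,85:NB,95:NC]
Op 9: remove NA -> ring=[85:NB,95:NC]
Op 10: route key 54: smallest pos >= 54 is 85 -> NB
Op 11: add ND@47 -> ring=[47:ND,85:NB,95:NC]

Answer: NA NA NA NA NB NB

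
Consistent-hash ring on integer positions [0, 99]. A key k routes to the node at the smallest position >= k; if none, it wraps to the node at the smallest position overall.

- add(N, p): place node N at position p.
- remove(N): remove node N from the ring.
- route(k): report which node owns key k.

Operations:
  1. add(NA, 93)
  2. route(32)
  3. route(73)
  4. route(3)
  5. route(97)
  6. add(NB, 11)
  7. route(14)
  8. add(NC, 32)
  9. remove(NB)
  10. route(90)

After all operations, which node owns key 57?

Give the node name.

Answer: NA

Derivation:
Op 1: add NA@93 -> ring=[93:NA]
Op 2: route key 32: smallest pos >= 32 is 93 -> NA
Op 3: route key 73: smallest pos >= 73 is 93 -> NA
Op 4: route key 3: smallest pos >= 3 is 93 -> NA
Op 5: route key 97: none >= 97, wrap to smallest pos 93 -> NA
Op 6: add NB@11 -> ring=[11:NB,93:NA]
Op 7: route key 14: smallest pos >= 14 is 93 -> NA
Op 8: add NC@32 -> ring=[11:NB,32:NC,93:NA]
Op 9: remove NB -> ring=[32:NC,93:NA]
Op 10: route key 90: smallest pos >= 90 is 93 -> NA
Final route key 57: smallest pos >= 57 is 93 -> NA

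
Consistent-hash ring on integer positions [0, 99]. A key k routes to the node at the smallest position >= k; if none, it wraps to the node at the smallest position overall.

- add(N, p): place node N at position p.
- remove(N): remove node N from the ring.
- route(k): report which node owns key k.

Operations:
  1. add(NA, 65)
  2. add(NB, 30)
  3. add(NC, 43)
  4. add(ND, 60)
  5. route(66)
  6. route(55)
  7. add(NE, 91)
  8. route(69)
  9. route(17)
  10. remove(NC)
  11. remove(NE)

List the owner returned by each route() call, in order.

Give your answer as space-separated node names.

Answer: NB ND NE NB

Derivation:
Op 1: add NA@65 -> ring=[65:NA]
Op 2: add NB@30 -> ring=[30:NB,65:NA]
Op 3: add NC@43 -> ring=[30:NB,43:NC,65:NA]
Op 4: add ND@60 -> ring=[30:NB,43:NC,60:ND,65:NA]
Op 5: route key 66: none >= 66, wrap to smallest pos 30 -> NB
Op 6: route key 55: smallest pos >= 55 is 60 -> ND
Op 7: add NE@91 -> ring=[30:NB,43:NC,60:ND,65:NA,91:NE]
Op 8: route key 69: smallest pos >= 69 is 91 -> NE
Op 9: route key 17: smallest pos >= 17 is 30 -> NB
Op 10: remove NC -> ring=[30:NB,60:ND,65:NA,91:NE]
Op 11: remove NE -> ring=[30:NB,60:ND,65:NA]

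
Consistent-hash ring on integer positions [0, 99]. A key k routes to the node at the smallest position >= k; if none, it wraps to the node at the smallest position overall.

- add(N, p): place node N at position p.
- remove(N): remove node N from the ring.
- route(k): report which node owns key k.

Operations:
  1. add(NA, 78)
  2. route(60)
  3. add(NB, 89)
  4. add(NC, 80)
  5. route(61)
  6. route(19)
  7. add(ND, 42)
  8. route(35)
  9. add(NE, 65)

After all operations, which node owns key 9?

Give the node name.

Op 1: add NA@78 -> ring=[78:NA]
Op 2: route key 60: smallest pos >= 60 is 78 -> NA
Op 3: add NB@89 -> ring=[78:NA,89:NB]
Op 4: add NC@80 -> ring=[78:NA,80:NC,89:NB]
Op 5: route key 61: smallest pos >= 61 is 78 -> NA
Op 6: route key 19: smallest pos >= 19 is 78 -> NA
Op 7: add ND@42 -> ring=[42:ND,78:NA,80:NC,89:NB]
Op 8: route key 35: smallest pos >= 35 is 42 -> ND
Op 9: add NE@65 -> ring=[42:ND,65:NE,78:NA,80:NC,89:NB]
Final route key 9: smallest pos >= 9 is 42 -> ND

Answer: ND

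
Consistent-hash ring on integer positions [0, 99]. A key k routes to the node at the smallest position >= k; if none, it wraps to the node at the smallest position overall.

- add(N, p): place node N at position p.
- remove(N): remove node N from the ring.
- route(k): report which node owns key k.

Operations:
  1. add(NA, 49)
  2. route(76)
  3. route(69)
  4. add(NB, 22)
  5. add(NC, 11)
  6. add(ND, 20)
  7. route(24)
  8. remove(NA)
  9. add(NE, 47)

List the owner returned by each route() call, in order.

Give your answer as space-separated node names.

Answer: NA NA NA

Derivation:
Op 1: add NA@49 -> ring=[49:NA]
Op 2: route key 76: none >= 76, wrap to smallest pos 49 -> NA
Op 3: route key 69: none >= 69, wrap to smallest pos 49 -> NA
Op 4: add NB@22 -> ring=[22:NB,49:NA]
Op 5: add NC@11 -> ring=[11:NC,22:NB,49:NA]
Op 6: add ND@20 -> ring=[11:NC,20:ND,22:NB,49:NA]
Op 7: route key 24: smallest pos >= 24 is 49 -> NA
Op 8: remove NA -> ring=[11:NC,20:ND,22:NB]
Op 9: add NE@47 -> ring=[11:NC,20:ND,22:NB,47:NE]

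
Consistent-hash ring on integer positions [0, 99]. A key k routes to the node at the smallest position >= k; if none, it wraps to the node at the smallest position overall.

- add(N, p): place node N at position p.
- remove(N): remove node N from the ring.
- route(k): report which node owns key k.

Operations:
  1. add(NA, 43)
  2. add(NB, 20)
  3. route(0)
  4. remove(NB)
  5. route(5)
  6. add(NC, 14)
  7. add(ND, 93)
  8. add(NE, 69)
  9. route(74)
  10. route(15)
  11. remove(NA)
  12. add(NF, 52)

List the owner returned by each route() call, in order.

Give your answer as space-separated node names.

Op 1: add NA@43 -> ring=[43:NA]
Op 2: add NB@20 -> ring=[20:NB,43:NA]
Op 3: route key 0: smallest pos >= 0 is 20 -> NB
Op 4: remove NB -> ring=[43:NA]
Op 5: route key 5: smallest pos >= 5 is 43 -> NA
Op 6: add NC@14 -> ring=[14:NC,43:NA]
Op 7: add ND@93 -> ring=[14:NC,43:NA,93:ND]
Op 8: add NE@69 -> ring=[14:NC,43:NA,69:NE,93:ND]
Op 9: route key 74: smallest pos >= 74 is 93 -> ND
Op 10: route key 15: smallest pos >= 15 is 43 -> NA
Op 11: remove NA -> ring=[14:NC,69:NE,93:ND]
Op 12: add NF@52 -> ring=[14:NC,52:NF,69:NE,93:ND]

Answer: NB NA ND NA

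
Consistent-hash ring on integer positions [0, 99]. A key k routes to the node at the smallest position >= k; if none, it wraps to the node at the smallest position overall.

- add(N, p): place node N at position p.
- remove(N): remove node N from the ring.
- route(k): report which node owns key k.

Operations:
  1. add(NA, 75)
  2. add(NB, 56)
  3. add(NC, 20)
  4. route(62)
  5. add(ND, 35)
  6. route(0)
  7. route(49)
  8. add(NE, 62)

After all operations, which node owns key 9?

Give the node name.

Op 1: add NA@75 -> ring=[75:NA]
Op 2: add NB@56 -> ring=[56:NB,75:NA]
Op 3: add NC@20 -> ring=[20:NC,56:NB,75:NA]
Op 4: route key 62: smallest pos >= 62 is 75 -> NA
Op 5: add ND@35 -> ring=[20:NC,35:ND,56:NB,75:NA]
Op 6: route key 0: smallest pos >= 0 is 20 -> NC
Op 7: route key 49: smallest pos >= 49 is 56 -> NB
Op 8: add NE@62 -> ring=[20:NC,35:ND,56:NB,62:NE,75:NA]
Final route key 9: smallest pos >= 9 is 20 -> NC

Answer: NC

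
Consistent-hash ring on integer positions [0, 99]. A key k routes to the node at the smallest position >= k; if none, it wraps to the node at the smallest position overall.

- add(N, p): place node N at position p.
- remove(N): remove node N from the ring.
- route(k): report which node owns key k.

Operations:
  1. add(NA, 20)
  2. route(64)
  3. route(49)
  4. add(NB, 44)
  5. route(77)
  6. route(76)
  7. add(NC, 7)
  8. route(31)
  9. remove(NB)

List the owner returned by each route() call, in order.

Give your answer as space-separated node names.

Op 1: add NA@20 -> ring=[20:NA]
Op 2: route key 64: none >= 64, wrap to smallest pos 20 -> NA
Op 3: route key 49: none >= 49, wrap to smallest pos 20 -> NA
Op 4: add NB@44 -> ring=[20:NA,44:NB]
Op 5: route key 77: none >= 77, wrap to smallest pos 20 -> NA
Op 6: route key 76: none >= 76, wrap to smallest pos 20 -> NA
Op 7: add NC@7 -> ring=[7:NC,20:NA,44:NB]
Op 8: route key 31: smallest pos >= 31 is 44 -> NB
Op 9: remove NB -> ring=[7:NC,20:NA]

Answer: NA NA NA NA NB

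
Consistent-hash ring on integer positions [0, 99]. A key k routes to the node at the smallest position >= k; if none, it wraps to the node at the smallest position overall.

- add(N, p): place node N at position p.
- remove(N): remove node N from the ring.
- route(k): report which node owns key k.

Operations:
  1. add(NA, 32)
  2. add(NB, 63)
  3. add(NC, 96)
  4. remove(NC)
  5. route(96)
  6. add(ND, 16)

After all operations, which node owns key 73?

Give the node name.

Answer: ND

Derivation:
Op 1: add NA@32 -> ring=[32:NA]
Op 2: add NB@63 -> ring=[32:NA,63:NB]
Op 3: add NC@96 -> ring=[32:NA,63:NB,96:NC]
Op 4: remove NC -> ring=[32:NA,63:NB]
Op 5: route key 96: none >= 96, wrap to smallest pos 32 -> NA
Op 6: add ND@16 -> ring=[16:ND,32:NA,63:NB]
Final route key 73: none >= 73, wrap to smallest pos 16 -> ND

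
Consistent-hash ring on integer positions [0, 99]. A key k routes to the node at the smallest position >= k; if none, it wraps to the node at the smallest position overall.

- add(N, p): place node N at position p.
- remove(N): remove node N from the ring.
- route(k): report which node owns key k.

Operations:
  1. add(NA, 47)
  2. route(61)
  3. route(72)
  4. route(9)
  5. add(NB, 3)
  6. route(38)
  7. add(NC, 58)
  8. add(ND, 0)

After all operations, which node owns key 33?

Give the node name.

Op 1: add NA@47 -> ring=[47:NA]
Op 2: route key 61: none >= 61, wrap to smallest pos 47 -> NA
Op 3: route key 72: none >= 72, wrap to smallest pos 47 -> NA
Op 4: route key 9: smallest pos >= 9 is 47 -> NA
Op 5: add NB@3 -> ring=[3:NB,47:NA]
Op 6: route key 38: smallest pos >= 38 is 47 -> NA
Op 7: add NC@58 -> ring=[3:NB,47:NA,58:NC]
Op 8: add ND@0 -> ring=[0:ND,3:NB,47:NA,58:NC]
Final route key 33: smallest pos >= 33 is 47 -> NA

Answer: NA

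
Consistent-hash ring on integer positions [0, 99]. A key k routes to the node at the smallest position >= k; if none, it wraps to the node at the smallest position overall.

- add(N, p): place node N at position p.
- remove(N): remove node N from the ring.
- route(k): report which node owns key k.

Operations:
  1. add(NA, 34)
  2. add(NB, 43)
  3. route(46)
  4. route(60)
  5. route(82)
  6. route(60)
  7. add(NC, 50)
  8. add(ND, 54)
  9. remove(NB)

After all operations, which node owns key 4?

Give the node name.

Answer: NA

Derivation:
Op 1: add NA@34 -> ring=[34:NA]
Op 2: add NB@43 -> ring=[34:NA,43:NB]
Op 3: route key 46: none >= 46, wrap to smallest pos 34 -> NA
Op 4: route key 60: none >= 60, wrap to smallest pos 34 -> NA
Op 5: route key 82: none >= 82, wrap to smallest pos 34 -> NA
Op 6: route key 60: none >= 60, wrap to smallest pos 34 -> NA
Op 7: add NC@50 -> ring=[34:NA,43:NB,50:NC]
Op 8: add ND@54 -> ring=[34:NA,43:NB,50:NC,54:ND]
Op 9: remove NB -> ring=[34:NA,50:NC,54:ND]
Final route key 4: smallest pos >= 4 is 34 -> NA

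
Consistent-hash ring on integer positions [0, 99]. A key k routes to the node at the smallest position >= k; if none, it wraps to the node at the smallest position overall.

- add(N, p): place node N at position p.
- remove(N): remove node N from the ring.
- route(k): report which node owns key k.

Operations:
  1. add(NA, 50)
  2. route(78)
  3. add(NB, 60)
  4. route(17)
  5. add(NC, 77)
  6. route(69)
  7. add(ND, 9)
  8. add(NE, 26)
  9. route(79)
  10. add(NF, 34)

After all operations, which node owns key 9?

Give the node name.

Op 1: add NA@50 -> ring=[50:NA]
Op 2: route key 78: none >= 78, wrap to smallest pos 50 -> NA
Op 3: add NB@60 -> ring=[50:NA,60:NB]
Op 4: route key 17: smallest pos >= 17 is 50 -> NA
Op 5: add NC@77 -> ring=[50:NA,60:NB,77:NC]
Op 6: route key 69: smallest pos >= 69 is 77 -> NC
Op 7: add ND@9 -> ring=[9:ND,50:NA,60:NB,77:NC]
Op 8: add NE@26 -> ring=[9:ND,26:NE,50:NA,60:NB,77:NC]
Op 9: route key 79: none >= 79, wrap to smallest pos 9 -> ND
Op 10: add NF@34 -> ring=[9:ND,26:NE,34:NF,50:NA,60:NB,77:NC]
Final route key 9: smallest pos >= 9 is 9 -> ND

Answer: ND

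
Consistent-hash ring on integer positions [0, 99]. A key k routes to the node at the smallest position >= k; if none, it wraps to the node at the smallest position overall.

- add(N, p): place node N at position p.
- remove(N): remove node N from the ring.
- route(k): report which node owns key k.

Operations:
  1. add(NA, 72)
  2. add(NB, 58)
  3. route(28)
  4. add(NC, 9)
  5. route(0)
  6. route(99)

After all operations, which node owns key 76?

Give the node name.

Op 1: add NA@72 -> ring=[72:NA]
Op 2: add NB@58 -> ring=[58:NB,72:NA]
Op 3: route key 28: smallest pos >= 28 is 58 -> NB
Op 4: add NC@9 -> ring=[9:NC,58:NB,72:NA]
Op 5: route key 0: smallest pos >= 0 is 9 -> NC
Op 6: route key 99: none >= 99, wrap to smallest pos 9 -> NC
Final route key 76: none >= 76, wrap to smallest pos 9 -> NC

Answer: NC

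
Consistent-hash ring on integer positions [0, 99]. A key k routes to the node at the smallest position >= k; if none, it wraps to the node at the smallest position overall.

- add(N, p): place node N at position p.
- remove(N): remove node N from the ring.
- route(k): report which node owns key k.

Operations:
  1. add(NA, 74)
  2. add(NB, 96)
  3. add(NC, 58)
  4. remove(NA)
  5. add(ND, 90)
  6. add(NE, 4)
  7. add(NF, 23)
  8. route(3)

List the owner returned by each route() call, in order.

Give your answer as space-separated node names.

Answer: NE

Derivation:
Op 1: add NA@74 -> ring=[74:NA]
Op 2: add NB@96 -> ring=[74:NA,96:NB]
Op 3: add NC@58 -> ring=[58:NC,74:NA,96:NB]
Op 4: remove NA -> ring=[58:NC,96:NB]
Op 5: add ND@90 -> ring=[58:NC,90:ND,96:NB]
Op 6: add NE@4 -> ring=[4:NE,58:NC,90:ND,96:NB]
Op 7: add NF@23 -> ring=[4:NE,23:NF,58:NC,90:ND,96:NB]
Op 8: route key 3: smallest pos >= 3 is 4 -> NE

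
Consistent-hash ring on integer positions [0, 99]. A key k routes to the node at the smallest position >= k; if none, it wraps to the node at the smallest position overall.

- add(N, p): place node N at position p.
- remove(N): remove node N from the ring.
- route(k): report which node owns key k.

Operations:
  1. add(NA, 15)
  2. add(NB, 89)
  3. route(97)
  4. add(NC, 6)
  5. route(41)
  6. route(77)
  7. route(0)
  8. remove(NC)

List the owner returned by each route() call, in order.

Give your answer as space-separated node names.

Answer: NA NB NB NC

Derivation:
Op 1: add NA@15 -> ring=[15:NA]
Op 2: add NB@89 -> ring=[15:NA,89:NB]
Op 3: route key 97: none >= 97, wrap to smallest pos 15 -> NA
Op 4: add NC@6 -> ring=[6:NC,15:NA,89:NB]
Op 5: route key 41: smallest pos >= 41 is 89 -> NB
Op 6: route key 77: smallest pos >= 77 is 89 -> NB
Op 7: route key 0: smallest pos >= 0 is 6 -> NC
Op 8: remove NC -> ring=[15:NA,89:NB]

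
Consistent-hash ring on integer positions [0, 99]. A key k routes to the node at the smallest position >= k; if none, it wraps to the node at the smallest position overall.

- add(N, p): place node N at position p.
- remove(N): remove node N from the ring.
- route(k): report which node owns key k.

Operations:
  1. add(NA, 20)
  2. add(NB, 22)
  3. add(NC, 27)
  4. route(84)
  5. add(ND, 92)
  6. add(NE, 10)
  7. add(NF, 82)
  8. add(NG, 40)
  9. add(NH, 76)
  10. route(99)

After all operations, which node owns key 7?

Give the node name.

Answer: NE

Derivation:
Op 1: add NA@20 -> ring=[20:NA]
Op 2: add NB@22 -> ring=[20:NA,22:NB]
Op 3: add NC@27 -> ring=[20:NA,22:NB,27:NC]
Op 4: route key 84: none >= 84, wrap to smallest pos 20 -> NA
Op 5: add ND@92 -> ring=[20:NA,22:NB,27:NC,92:ND]
Op 6: add NE@10 -> ring=[10:NE,20:NA,22:NB,27:NC,92:ND]
Op 7: add NF@82 -> ring=[10:NE,20:NA,22:NB,27:NC,82:NF,92:ND]
Op 8: add NG@40 -> ring=[10:NE,20:NA,22:NB,27:NC,40:NG,82:NF,92:ND]
Op 9: add NH@76 -> ring=[10:NE,20:NA,22:NB,27:NC,40:NG,76:NH,82:NF,92:ND]
Op 10: route key 99: none >= 99, wrap to smallest pos 10 -> NE
Final route key 7: smallest pos >= 7 is 10 -> NE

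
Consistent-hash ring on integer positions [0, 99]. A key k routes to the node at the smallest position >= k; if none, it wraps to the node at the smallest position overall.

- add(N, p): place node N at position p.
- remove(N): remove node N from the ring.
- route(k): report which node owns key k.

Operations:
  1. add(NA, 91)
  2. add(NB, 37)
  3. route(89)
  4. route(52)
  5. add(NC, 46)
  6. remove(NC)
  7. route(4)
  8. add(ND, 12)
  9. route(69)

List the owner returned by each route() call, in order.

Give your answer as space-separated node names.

Op 1: add NA@91 -> ring=[91:NA]
Op 2: add NB@37 -> ring=[37:NB,91:NA]
Op 3: route key 89: smallest pos >= 89 is 91 -> NA
Op 4: route key 52: smallest pos >= 52 is 91 -> NA
Op 5: add NC@46 -> ring=[37:NB,46:NC,91:NA]
Op 6: remove NC -> ring=[37:NB,91:NA]
Op 7: route key 4: smallest pos >= 4 is 37 -> NB
Op 8: add ND@12 -> ring=[12:ND,37:NB,91:NA]
Op 9: route key 69: smallest pos >= 69 is 91 -> NA

Answer: NA NA NB NA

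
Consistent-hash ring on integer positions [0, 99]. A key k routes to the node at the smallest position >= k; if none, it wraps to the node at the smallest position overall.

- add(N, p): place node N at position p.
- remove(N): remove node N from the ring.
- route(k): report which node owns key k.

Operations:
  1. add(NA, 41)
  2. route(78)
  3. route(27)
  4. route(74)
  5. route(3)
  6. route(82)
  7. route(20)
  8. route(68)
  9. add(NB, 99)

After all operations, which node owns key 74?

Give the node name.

Answer: NB

Derivation:
Op 1: add NA@41 -> ring=[41:NA]
Op 2: route key 78: none >= 78, wrap to smallest pos 41 -> NA
Op 3: route key 27: smallest pos >= 27 is 41 -> NA
Op 4: route key 74: none >= 74, wrap to smallest pos 41 -> NA
Op 5: route key 3: smallest pos >= 3 is 41 -> NA
Op 6: route key 82: none >= 82, wrap to smallest pos 41 -> NA
Op 7: route key 20: smallest pos >= 20 is 41 -> NA
Op 8: route key 68: none >= 68, wrap to smallest pos 41 -> NA
Op 9: add NB@99 -> ring=[41:NA,99:NB]
Final route key 74: smallest pos >= 74 is 99 -> NB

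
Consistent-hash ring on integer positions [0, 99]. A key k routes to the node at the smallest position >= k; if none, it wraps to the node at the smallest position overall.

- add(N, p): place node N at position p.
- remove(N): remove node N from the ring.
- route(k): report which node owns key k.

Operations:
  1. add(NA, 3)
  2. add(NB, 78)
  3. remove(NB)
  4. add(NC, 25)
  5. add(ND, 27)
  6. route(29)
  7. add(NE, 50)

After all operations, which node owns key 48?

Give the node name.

Answer: NE

Derivation:
Op 1: add NA@3 -> ring=[3:NA]
Op 2: add NB@78 -> ring=[3:NA,78:NB]
Op 3: remove NB -> ring=[3:NA]
Op 4: add NC@25 -> ring=[3:NA,25:NC]
Op 5: add ND@27 -> ring=[3:NA,25:NC,27:ND]
Op 6: route key 29: none >= 29, wrap to smallest pos 3 -> NA
Op 7: add NE@50 -> ring=[3:NA,25:NC,27:ND,50:NE]
Final route key 48: smallest pos >= 48 is 50 -> NE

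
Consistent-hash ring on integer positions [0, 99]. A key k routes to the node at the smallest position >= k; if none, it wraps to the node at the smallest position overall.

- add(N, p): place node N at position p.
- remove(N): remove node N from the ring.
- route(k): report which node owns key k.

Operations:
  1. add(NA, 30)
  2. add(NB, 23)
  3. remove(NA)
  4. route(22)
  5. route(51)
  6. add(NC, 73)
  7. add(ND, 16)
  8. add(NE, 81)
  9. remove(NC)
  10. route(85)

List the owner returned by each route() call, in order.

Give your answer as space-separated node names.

Answer: NB NB ND

Derivation:
Op 1: add NA@30 -> ring=[30:NA]
Op 2: add NB@23 -> ring=[23:NB,30:NA]
Op 3: remove NA -> ring=[23:NB]
Op 4: route key 22: smallest pos >= 22 is 23 -> NB
Op 5: route key 51: none >= 51, wrap to smallest pos 23 -> NB
Op 6: add NC@73 -> ring=[23:NB,73:NC]
Op 7: add ND@16 -> ring=[16:ND,23:NB,73:NC]
Op 8: add NE@81 -> ring=[16:ND,23:NB,73:NC,81:NE]
Op 9: remove NC -> ring=[16:ND,23:NB,81:NE]
Op 10: route key 85: none >= 85, wrap to smallest pos 16 -> ND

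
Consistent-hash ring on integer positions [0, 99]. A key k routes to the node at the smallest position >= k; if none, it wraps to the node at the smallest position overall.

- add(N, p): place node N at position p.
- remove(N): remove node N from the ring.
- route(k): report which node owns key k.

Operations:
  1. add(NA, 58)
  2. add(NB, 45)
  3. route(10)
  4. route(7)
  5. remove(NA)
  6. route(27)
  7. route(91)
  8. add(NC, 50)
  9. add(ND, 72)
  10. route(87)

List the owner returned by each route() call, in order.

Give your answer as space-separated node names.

Op 1: add NA@58 -> ring=[58:NA]
Op 2: add NB@45 -> ring=[45:NB,58:NA]
Op 3: route key 10: smallest pos >= 10 is 45 -> NB
Op 4: route key 7: smallest pos >= 7 is 45 -> NB
Op 5: remove NA -> ring=[45:NB]
Op 6: route key 27: smallest pos >= 27 is 45 -> NB
Op 7: route key 91: none >= 91, wrap to smallest pos 45 -> NB
Op 8: add NC@50 -> ring=[45:NB,50:NC]
Op 9: add ND@72 -> ring=[45:NB,50:NC,72:ND]
Op 10: route key 87: none >= 87, wrap to smallest pos 45 -> NB

Answer: NB NB NB NB NB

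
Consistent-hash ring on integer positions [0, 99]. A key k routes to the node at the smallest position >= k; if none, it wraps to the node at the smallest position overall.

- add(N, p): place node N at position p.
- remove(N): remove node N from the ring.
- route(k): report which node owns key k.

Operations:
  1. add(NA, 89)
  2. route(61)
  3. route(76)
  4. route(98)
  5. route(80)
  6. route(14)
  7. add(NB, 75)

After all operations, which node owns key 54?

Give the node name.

Op 1: add NA@89 -> ring=[89:NA]
Op 2: route key 61: smallest pos >= 61 is 89 -> NA
Op 3: route key 76: smallest pos >= 76 is 89 -> NA
Op 4: route key 98: none >= 98, wrap to smallest pos 89 -> NA
Op 5: route key 80: smallest pos >= 80 is 89 -> NA
Op 6: route key 14: smallest pos >= 14 is 89 -> NA
Op 7: add NB@75 -> ring=[75:NB,89:NA]
Final route key 54: smallest pos >= 54 is 75 -> NB

Answer: NB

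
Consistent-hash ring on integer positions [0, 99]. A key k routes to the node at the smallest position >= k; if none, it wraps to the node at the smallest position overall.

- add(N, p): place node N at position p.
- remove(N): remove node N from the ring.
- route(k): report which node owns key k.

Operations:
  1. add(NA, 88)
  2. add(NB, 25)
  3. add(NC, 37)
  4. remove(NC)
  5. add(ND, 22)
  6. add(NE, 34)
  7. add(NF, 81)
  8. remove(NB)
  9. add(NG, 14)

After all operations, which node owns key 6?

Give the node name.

Answer: NG

Derivation:
Op 1: add NA@88 -> ring=[88:NA]
Op 2: add NB@25 -> ring=[25:NB,88:NA]
Op 3: add NC@37 -> ring=[25:NB,37:NC,88:NA]
Op 4: remove NC -> ring=[25:NB,88:NA]
Op 5: add ND@22 -> ring=[22:ND,25:NB,88:NA]
Op 6: add NE@34 -> ring=[22:ND,25:NB,34:NE,88:NA]
Op 7: add NF@81 -> ring=[22:ND,25:NB,34:NE,81:NF,88:NA]
Op 8: remove NB -> ring=[22:ND,34:NE,81:NF,88:NA]
Op 9: add NG@14 -> ring=[14:NG,22:ND,34:NE,81:NF,88:NA]
Final route key 6: smallest pos >= 6 is 14 -> NG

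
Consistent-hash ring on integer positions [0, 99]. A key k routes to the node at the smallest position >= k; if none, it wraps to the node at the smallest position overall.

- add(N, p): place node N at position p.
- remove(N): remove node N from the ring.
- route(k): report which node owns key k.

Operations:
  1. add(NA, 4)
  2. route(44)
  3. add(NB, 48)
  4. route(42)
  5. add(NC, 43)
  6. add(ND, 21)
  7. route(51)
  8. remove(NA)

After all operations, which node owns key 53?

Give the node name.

Op 1: add NA@4 -> ring=[4:NA]
Op 2: route key 44: none >= 44, wrap to smallest pos 4 -> NA
Op 3: add NB@48 -> ring=[4:NA,48:NB]
Op 4: route key 42: smallest pos >= 42 is 48 -> NB
Op 5: add NC@43 -> ring=[4:NA,43:NC,48:NB]
Op 6: add ND@21 -> ring=[4:NA,21:ND,43:NC,48:NB]
Op 7: route key 51: none >= 51, wrap to smallest pos 4 -> NA
Op 8: remove NA -> ring=[21:ND,43:NC,48:NB]
Final route key 53: none >= 53, wrap to smallest pos 21 -> ND

Answer: ND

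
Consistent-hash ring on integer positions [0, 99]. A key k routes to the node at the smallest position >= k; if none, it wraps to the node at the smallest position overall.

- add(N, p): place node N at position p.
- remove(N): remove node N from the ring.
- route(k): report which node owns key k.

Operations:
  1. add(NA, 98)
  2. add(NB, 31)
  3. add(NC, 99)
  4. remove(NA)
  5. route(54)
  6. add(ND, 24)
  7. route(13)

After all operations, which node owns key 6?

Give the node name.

Answer: ND

Derivation:
Op 1: add NA@98 -> ring=[98:NA]
Op 2: add NB@31 -> ring=[31:NB,98:NA]
Op 3: add NC@99 -> ring=[31:NB,98:NA,99:NC]
Op 4: remove NA -> ring=[31:NB,99:NC]
Op 5: route key 54: smallest pos >= 54 is 99 -> NC
Op 6: add ND@24 -> ring=[24:ND,31:NB,99:NC]
Op 7: route key 13: smallest pos >= 13 is 24 -> ND
Final route key 6: smallest pos >= 6 is 24 -> ND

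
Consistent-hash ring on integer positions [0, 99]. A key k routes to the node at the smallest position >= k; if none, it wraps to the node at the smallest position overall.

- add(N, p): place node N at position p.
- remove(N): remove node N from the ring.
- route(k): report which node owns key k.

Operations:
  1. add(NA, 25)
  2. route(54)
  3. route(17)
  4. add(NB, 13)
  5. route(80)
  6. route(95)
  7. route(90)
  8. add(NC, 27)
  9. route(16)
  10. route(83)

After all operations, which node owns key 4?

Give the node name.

Answer: NB

Derivation:
Op 1: add NA@25 -> ring=[25:NA]
Op 2: route key 54: none >= 54, wrap to smallest pos 25 -> NA
Op 3: route key 17: smallest pos >= 17 is 25 -> NA
Op 4: add NB@13 -> ring=[13:NB,25:NA]
Op 5: route key 80: none >= 80, wrap to smallest pos 13 -> NB
Op 6: route key 95: none >= 95, wrap to smallest pos 13 -> NB
Op 7: route key 90: none >= 90, wrap to smallest pos 13 -> NB
Op 8: add NC@27 -> ring=[13:NB,25:NA,27:NC]
Op 9: route key 16: smallest pos >= 16 is 25 -> NA
Op 10: route key 83: none >= 83, wrap to smallest pos 13 -> NB
Final route key 4: smallest pos >= 4 is 13 -> NB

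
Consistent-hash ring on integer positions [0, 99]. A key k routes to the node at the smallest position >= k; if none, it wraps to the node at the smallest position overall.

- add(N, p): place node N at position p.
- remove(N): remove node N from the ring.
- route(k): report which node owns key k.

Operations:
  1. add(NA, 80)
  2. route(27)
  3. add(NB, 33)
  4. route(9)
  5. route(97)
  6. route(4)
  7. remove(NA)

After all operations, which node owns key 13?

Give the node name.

Op 1: add NA@80 -> ring=[80:NA]
Op 2: route key 27: smallest pos >= 27 is 80 -> NA
Op 3: add NB@33 -> ring=[33:NB,80:NA]
Op 4: route key 9: smallest pos >= 9 is 33 -> NB
Op 5: route key 97: none >= 97, wrap to smallest pos 33 -> NB
Op 6: route key 4: smallest pos >= 4 is 33 -> NB
Op 7: remove NA -> ring=[33:NB]
Final route key 13: smallest pos >= 13 is 33 -> NB

Answer: NB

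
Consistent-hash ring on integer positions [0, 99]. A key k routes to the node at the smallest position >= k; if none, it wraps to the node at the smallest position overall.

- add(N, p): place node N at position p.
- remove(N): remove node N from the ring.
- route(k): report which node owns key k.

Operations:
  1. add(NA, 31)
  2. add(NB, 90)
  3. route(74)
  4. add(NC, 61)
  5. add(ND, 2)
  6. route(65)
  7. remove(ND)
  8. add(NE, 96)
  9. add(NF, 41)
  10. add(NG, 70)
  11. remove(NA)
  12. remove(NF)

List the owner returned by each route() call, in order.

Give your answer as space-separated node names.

Answer: NB NB

Derivation:
Op 1: add NA@31 -> ring=[31:NA]
Op 2: add NB@90 -> ring=[31:NA,90:NB]
Op 3: route key 74: smallest pos >= 74 is 90 -> NB
Op 4: add NC@61 -> ring=[31:NA,61:NC,90:NB]
Op 5: add ND@2 -> ring=[2:ND,31:NA,61:NC,90:NB]
Op 6: route key 65: smallest pos >= 65 is 90 -> NB
Op 7: remove ND -> ring=[31:NA,61:NC,90:NB]
Op 8: add NE@96 -> ring=[31:NA,61:NC,90:NB,96:NE]
Op 9: add NF@41 -> ring=[31:NA,41:NF,61:NC,90:NB,96:NE]
Op 10: add NG@70 -> ring=[31:NA,41:NF,61:NC,70:NG,90:NB,96:NE]
Op 11: remove NA -> ring=[41:NF,61:NC,70:NG,90:NB,96:NE]
Op 12: remove NF -> ring=[61:NC,70:NG,90:NB,96:NE]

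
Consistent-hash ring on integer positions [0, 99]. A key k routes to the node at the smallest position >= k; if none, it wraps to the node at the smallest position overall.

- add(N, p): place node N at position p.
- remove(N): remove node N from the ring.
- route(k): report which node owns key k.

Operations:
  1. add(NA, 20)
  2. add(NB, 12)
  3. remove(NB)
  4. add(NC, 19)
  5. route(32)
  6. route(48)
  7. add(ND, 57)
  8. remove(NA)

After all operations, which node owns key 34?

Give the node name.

Op 1: add NA@20 -> ring=[20:NA]
Op 2: add NB@12 -> ring=[12:NB,20:NA]
Op 3: remove NB -> ring=[20:NA]
Op 4: add NC@19 -> ring=[19:NC,20:NA]
Op 5: route key 32: none >= 32, wrap to smallest pos 19 -> NC
Op 6: route key 48: none >= 48, wrap to smallest pos 19 -> NC
Op 7: add ND@57 -> ring=[19:NC,20:NA,57:ND]
Op 8: remove NA -> ring=[19:NC,57:ND]
Final route key 34: smallest pos >= 34 is 57 -> ND

Answer: ND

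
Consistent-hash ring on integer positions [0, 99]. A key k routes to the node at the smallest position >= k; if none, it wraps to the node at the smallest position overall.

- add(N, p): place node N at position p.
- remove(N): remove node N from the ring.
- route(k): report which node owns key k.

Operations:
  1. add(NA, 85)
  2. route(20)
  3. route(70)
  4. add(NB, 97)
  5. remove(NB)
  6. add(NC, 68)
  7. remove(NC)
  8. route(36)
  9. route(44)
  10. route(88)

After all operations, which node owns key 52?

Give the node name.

Op 1: add NA@85 -> ring=[85:NA]
Op 2: route key 20: smallest pos >= 20 is 85 -> NA
Op 3: route key 70: smallest pos >= 70 is 85 -> NA
Op 4: add NB@97 -> ring=[85:NA,97:NB]
Op 5: remove NB -> ring=[85:NA]
Op 6: add NC@68 -> ring=[68:NC,85:NA]
Op 7: remove NC -> ring=[85:NA]
Op 8: route key 36: smallest pos >= 36 is 85 -> NA
Op 9: route key 44: smallest pos >= 44 is 85 -> NA
Op 10: route key 88: none >= 88, wrap to smallest pos 85 -> NA
Final route key 52: smallest pos >= 52 is 85 -> NA

Answer: NA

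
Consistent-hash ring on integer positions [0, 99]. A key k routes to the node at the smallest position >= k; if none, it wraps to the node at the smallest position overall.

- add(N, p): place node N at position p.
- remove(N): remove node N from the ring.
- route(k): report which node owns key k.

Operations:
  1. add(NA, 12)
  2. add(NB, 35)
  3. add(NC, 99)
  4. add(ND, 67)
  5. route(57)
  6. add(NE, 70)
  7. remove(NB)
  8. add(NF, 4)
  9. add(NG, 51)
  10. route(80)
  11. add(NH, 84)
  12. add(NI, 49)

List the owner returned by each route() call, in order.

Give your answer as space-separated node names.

Answer: ND NC

Derivation:
Op 1: add NA@12 -> ring=[12:NA]
Op 2: add NB@35 -> ring=[12:NA,35:NB]
Op 3: add NC@99 -> ring=[12:NA,35:NB,99:NC]
Op 4: add ND@67 -> ring=[12:NA,35:NB,67:ND,99:NC]
Op 5: route key 57: smallest pos >= 57 is 67 -> ND
Op 6: add NE@70 -> ring=[12:NA,35:NB,67:ND,70:NE,99:NC]
Op 7: remove NB -> ring=[12:NA,67:ND,70:NE,99:NC]
Op 8: add NF@4 -> ring=[4:NF,12:NA,67:ND,70:NE,99:NC]
Op 9: add NG@51 -> ring=[4:NF,12:NA,51:NG,67:ND,70:NE,99:NC]
Op 10: route key 80: smallest pos >= 80 is 99 -> NC
Op 11: add NH@84 -> ring=[4:NF,12:NA,51:NG,67:ND,70:NE,84:NH,99:NC]
Op 12: add NI@49 -> ring=[4:NF,12:NA,49:NI,51:NG,67:ND,70:NE,84:NH,99:NC]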